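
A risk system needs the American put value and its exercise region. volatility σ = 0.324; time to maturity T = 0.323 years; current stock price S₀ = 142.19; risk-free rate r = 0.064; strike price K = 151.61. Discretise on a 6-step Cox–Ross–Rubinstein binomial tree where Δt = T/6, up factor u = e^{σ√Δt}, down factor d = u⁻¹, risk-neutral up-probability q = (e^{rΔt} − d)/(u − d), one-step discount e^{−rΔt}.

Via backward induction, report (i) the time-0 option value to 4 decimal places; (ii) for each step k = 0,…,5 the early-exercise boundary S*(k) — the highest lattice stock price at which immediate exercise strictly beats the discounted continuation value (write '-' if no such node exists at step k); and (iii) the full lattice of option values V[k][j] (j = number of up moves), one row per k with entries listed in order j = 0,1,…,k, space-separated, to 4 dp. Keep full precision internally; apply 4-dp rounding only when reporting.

params: Δt=0.05383 u=1.07807 d=0.92758 q=0.50415 e^(-rΔt)=0.99656
t_6 payoffs: 61.0405 46.3466 29.2686 9.4200 0.0000 0.0000 0.0000
t_5: node(5,0) S=97.6404 payoff=53.9696 vs cont=53.4481 → 53.9696 [stop]  node(5,1) S=113.4816 payoff=38.1284 vs cont=37.6070 → 38.1284 [stop]  node(5,2) S=131.8928 payoff=19.7172 vs cont=19.1957 → 19.7172 [stop]  node(5,3) S=153.2911 payoff=0.0000 vs cont=4.6549 → 4.6549 [wait]  node(5,4) S=178.1610 payoff=0.0000 vs cont=0.0000 → 0.0000 [wait]  node(5,5) S=207.0658 payoff=0.0000 vs cont=0.0000 → 0.0000 [wait]  ⇒ S*(5)=131.8928
t_4: node(4,0) S=105.2634 payoff=46.3466 vs cont=45.8251 → 46.3466 [stop]  node(4,1) S=122.3414 payoff=29.2686 vs cont=28.7472 → 29.2686 [stop]  node(4,2) S=142.1900 payoff=9.4200 vs cont=12.0818 → 12.0818 [wait]  node(4,3) S=165.2589 payoff=0.0000 vs cont=2.3002 → 2.3002 [wait]  node(4,4) S=192.0705 payoff=0.0000 vs cont=0.0000 → 0.0000 [wait]  ⇒ S*(4)=122.3414
t_3: node(3,0) S=113.4816 payoff=38.1284 vs cont=37.6070 → 38.1284 [stop]  node(3,1) S=131.8928 payoff=19.7172 vs cont=20.5331 → 20.5331 [wait]  node(3,2) S=153.2911 payoff=0.0000 vs cont=7.1258 → 7.1258 [wait]  node(3,3) S=178.1610 payoff=0.0000 vs cont=1.1366 → 1.1366 [wait]  ⇒ S*(3)=113.4816
t_2: node(2,0) S=122.3414 payoff=29.2686 vs cont=29.1571 → 29.2686 [stop]  node(2,1) S=142.1900 payoff=9.4200 vs cont=13.7265 → 13.7265 [wait]  node(2,2) S=165.2589 payoff=0.0000 vs cont=4.0923 → 4.0923 [wait]  ⇒ S*(2)=122.3414
t_1: node(1,0) S=131.8928 payoff=19.7172 vs cont=21.3593 → 21.3593 [wait]  node(1,1) S=153.2911 payoff=0.0000 vs cont=8.8389 → 8.8389 [wait]  ⇒ S*(1)=-
t_0: node(0,0) S=142.1900 payoff=9.4200 vs cont=14.9954 → 14.9954 [wait]  ⇒ S*(0)=-

price = 14.9954
boundary = - - 122.3414 113.4816 122.3414 131.8928
tree:
14.9954
21.3593 8.8389
29.2686 13.7265 4.0923
38.1284 20.5331 7.1258 1.1366
46.3466 29.2686 12.0818 2.3002 0.0000
53.9696 38.1284 19.7172 4.6549 0.0000 0.0000
61.0405 46.3466 29.2686 9.4200 0.0000 0.0000 0.0000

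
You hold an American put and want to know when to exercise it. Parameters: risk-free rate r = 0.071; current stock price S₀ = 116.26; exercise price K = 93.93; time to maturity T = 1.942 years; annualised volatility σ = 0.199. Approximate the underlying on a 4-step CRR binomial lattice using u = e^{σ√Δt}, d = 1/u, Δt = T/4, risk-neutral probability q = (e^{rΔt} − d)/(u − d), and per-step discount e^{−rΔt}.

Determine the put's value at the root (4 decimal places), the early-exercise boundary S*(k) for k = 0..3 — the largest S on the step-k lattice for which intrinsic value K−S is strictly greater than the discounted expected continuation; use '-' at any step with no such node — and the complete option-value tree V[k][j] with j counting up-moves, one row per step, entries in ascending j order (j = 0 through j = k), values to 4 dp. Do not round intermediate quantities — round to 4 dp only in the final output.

Δt=0.48550  u=1.14873  d=0.87052  q=0.59145  discount=0.96612
step 4 (expiry): payoffs max(K−S,0) = 27.1640 5.8266 0.0000 0.0000 0.0000
step 3: (k=3,j=0): S=76.6962, (K−S)⁺=17.2338, hold=14.0511 ⇒ V=17.2338 exercise | (k=3,j=1): S=101.2072, (K−S)⁺=0.0000, hold=2.2998 ⇒ V=2.2998 continue | (k=3,j=2): S=133.5516, (K−S)⁺=0.0000, hold=0.0000 ⇒ V=0.0000 continue | (k=3,j=3): S=176.2328, (K−S)⁺=0.0000, hold=0.0000 ⇒ V=0.0000 continue  boundary S*=76.6962
step 2: (k=2,j=0): S=88.1034, (K−S)⁺=5.8266, hold=8.1164 ⇒ V=8.1164 continue | (k=2,j=1): S=116.2600, (K−S)⁺=0.0000, hold=0.9077 ⇒ V=0.9077 continue | (k=2,j=2): S=153.4150, (K−S)⁺=0.0000, hold=0.0000 ⇒ V=0.0000 continue  boundary S*=-
step 1: (k=1,j=0): S=101.2072, (K−S)⁺=0.0000, hold=3.7222 ⇒ V=3.7222 continue | (k=1,j=1): S=133.5516, (K−S)⁺=0.0000, hold=0.3583 ⇒ V=0.3583 continue  boundary S*=-
step 0: (k=0,j=0): S=116.2600, (K−S)⁺=0.0000, hold=1.6739 ⇒ V=1.6739 continue  boundary S*=-

price = 1.6739
boundary = - - - 76.6962
tree:
1.6739
3.7222 0.3583
8.1164 0.9077 0.0000
17.2338 2.2998 0.0000 0.0000
27.1640 5.8266 0.0000 0.0000 0.0000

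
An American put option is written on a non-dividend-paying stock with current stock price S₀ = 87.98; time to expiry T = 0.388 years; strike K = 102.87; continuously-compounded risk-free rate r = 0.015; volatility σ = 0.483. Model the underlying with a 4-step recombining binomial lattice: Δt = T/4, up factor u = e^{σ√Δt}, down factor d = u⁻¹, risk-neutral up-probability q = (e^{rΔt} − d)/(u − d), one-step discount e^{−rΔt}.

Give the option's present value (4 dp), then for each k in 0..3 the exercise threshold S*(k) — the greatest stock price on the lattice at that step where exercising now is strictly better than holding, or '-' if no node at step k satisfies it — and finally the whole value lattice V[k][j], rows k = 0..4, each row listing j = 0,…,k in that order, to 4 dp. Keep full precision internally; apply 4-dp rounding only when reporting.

params: Δt=0.09700 u=1.16233 d=0.86034 q=0.46728 e^(-rΔt)=0.99855
t_4 payoffs: 54.6684 37.7488 14.8900 0.0000 0.0000
t_3: node(3,0) S=56.0263 payoff=46.8437 vs cont=46.6941 → 46.8437 [stop]  node(3,1) S=75.6926 payoff=27.1774 vs cont=27.0279 → 27.1774 [stop]  node(3,2) S=102.2621 payoff=0.6079 vs cont=7.9206 → 7.9206 [wait]  node(3,3) S=138.1580 payoff=0.0000 vs cont=0.0000 → 0.0000 [wait]  ⇒ S*(3)=75.6926
t_2: node(2,0) S=65.1212 payoff=37.7488 vs cont=37.5992 → 37.7488 [stop]  node(2,1) S=87.9800 payoff=14.8900 vs cont=18.1526 → 18.1526 [wait]  node(2,2) S=118.8626 payoff=0.0000 vs cont=4.2133 → 4.2133 [wait]  ⇒ S*(2)=65.1212
t_1: node(1,0) S=75.6926 payoff=27.1774 vs cont=28.5502 → 28.5502 [wait]  node(1,1) S=102.2621 payoff=0.6079 vs cont=11.6220 → 11.6220 [wait]  ⇒ S*(1)=-
t_0: node(0,0) S=87.9800 payoff=14.8900 vs cont=20.6099 → 20.6099 [wait]  ⇒ S*(0)=-

price = 20.6099
boundary = - - 65.1212 75.6926
tree:
20.6099
28.5502 11.6220
37.7488 18.1526 4.2133
46.8437 27.1774 7.9206 0.0000
54.6684 37.7488 14.8900 0.0000 0.0000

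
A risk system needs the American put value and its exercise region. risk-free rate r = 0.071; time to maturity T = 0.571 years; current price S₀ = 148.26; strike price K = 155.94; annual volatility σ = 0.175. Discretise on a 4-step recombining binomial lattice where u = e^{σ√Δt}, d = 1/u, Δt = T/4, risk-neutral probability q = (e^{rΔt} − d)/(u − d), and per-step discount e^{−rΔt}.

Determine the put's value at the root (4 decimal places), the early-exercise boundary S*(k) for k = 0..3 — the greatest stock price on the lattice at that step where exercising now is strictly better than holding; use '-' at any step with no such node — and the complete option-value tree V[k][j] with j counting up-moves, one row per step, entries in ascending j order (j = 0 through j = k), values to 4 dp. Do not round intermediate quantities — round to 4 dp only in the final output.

price = 10.1672
boundary = - 138.7743 129.8954 138.7743
tree:
10.1672
17.1657 4.8633
26.0446 9.3230 1.4540
34.3554 17.1657 3.3417 0.0000
42.1344 26.0446 7.6800 0.0000 0.0000

Δt=0.14275  u=1.06835  d=0.93602  q=0.56045  discount=0.98992
step 4 (expiry): payoffs max(K−S,0) = 42.1344 26.0446 7.6800 0.0000 0.0000
step 3: (k=3,j=0): S=121.5846, (K−S)⁺=34.3554, hold=32.7829 ⇒ V=34.3554 exercise | (k=3,j=1): S=138.7743, (K−S)⁺=17.1657, hold=15.5932 ⇒ V=17.1657 exercise | (k=3,j=2): S=158.3941, (K−S)⁺=0.0000, hold=3.3417 ⇒ V=3.3417 continue | (k=3,j=3): S=180.7879, (K−S)⁺=0.0000, hold=0.0000 ⇒ V=0.0000 continue  boundary S*=138.7743
step 2: (k=2,j=0): S=129.8954, (K−S)⁺=26.0446, hold=24.4721 ⇒ V=26.0446 exercise | (k=2,j=1): S=148.2600, (K−S)⁺=7.6800, hold=9.3230 ⇒ V=9.3230 continue | (k=2,j=2): S=169.2210, (K−S)⁺=0.0000, hold=1.4540 ⇒ V=1.4540 continue  boundary S*=129.8954
step 1: (k=1,j=0): S=138.7743, (K−S)⁺=17.1657, hold=16.5048 ⇒ V=17.1657 exercise | (k=1,j=1): S=158.3941, (K−S)⁺=0.0000, hold=4.8633 ⇒ V=4.8633 continue  boundary S*=138.7743
step 0: (k=0,j=0): S=148.2600, (K−S)⁺=7.6800, hold=10.1672 ⇒ V=10.1672 continue  boundary S*=-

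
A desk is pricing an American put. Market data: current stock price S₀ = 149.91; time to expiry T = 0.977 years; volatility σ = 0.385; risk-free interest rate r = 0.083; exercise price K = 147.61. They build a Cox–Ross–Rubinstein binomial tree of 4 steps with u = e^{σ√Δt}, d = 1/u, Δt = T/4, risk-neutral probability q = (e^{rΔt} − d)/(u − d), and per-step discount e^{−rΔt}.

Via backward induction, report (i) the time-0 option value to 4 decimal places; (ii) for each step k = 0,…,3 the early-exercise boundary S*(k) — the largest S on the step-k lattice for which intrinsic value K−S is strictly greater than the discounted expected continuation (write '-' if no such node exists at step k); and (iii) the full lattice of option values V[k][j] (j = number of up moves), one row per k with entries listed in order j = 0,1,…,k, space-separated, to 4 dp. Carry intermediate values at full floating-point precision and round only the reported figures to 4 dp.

params: Δt=0.24425 u=1.20958 d=0.82673 q=0.50607 e^(-rΔt)=0.97993
t_4 payoffs: 77.5787 45.1484 0.0000 0.0000 0.0000
t_3: node(3,0) S=84.7084 payoff=62.9016 vs cont=59.9392 → 62.9016 [stop]  node(3,1) S=123.9356 payoff=23.6744 vs cont=21.8527 → 23.6744 [stop]  node(3,2) S=181.3282 payoff=0.0000 vs cont=0.0000 → 0.0000 [wait]  node(3,3) S=265.2984 payoff=0.0000 vs cont=0.0000 → 0.0000 [wait]  ⇒ S*(3)=123.9356
t_2: node(2,0) S=102.4616 payoff=45.1484 vs cont=42.1860 → 45.1484 [stop]  node(2,1) S=149.9100 payoff=0.0000 vs cont=11.4589 → 11.4589 [wait]  node(2,2) S=219.3310 payoff=0.0000 vs cont=0.0000 → 0.0000 [wait]  ⇒ S*(2)=102.4616
t_1: node(1,0) S=123.9356 payoff=23.6744 vs cont=27.5353 → 27.5353 [wait]  node(1,1) S=181.3282 payoff=0.0000 vs cont=5.5463 → 5.5463 [wait]  ⇒ S*(1)=-
t_0: node(0,0) S=149.9100 payoff=0.0000 vs cont=16.0781 → 16.0781 [wait]  ⇒ S*(0)=-

price = 16.0781
boundary = - - 102.4616 123.9356
tree:
16.0781
27.5353 5.5463
45.1484 11.4589 0.0000
62.9016 23.6744 0.0000 0.0000
77.5787 45.1484 0.0000 0.0000 0.0000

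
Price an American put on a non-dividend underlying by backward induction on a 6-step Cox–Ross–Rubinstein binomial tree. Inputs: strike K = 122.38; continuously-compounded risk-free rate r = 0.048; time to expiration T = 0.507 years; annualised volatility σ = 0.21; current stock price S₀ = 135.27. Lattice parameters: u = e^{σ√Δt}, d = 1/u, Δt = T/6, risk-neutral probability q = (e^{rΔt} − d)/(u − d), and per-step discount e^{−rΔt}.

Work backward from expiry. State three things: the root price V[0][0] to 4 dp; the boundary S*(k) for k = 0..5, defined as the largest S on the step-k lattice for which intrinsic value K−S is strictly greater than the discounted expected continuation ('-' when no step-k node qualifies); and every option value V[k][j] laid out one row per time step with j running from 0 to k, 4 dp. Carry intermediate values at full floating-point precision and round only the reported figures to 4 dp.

Δt=0.08450  u=1.06295  d=0.94078  q=0.51801  discount=0.99595
step 6 (expiry): payoffs max(K−S,0) = 28.5950 16.4166 2.6567 0.0000 0.0000 0.0000 0.0000
step 5: (k=5,j=0): S=99.6884, (K−S)⁺=22.6916, hold=22.1962 ⇒ V=22.6916 exercise | (k=5,j=1): S=112.6335, (K−S)⁺=9.7465, hold=9.2512 ⇒ V=9.7465 exercise | (k=5,j=2): S=127.2595, (K−S)⁺=0.0000, hold=1.2753 ⇒ V=1.2753 continue | (k=5,j=3): S=143.7848, (K−S)⁺=0.0000, hold=0.0000 ⇒ V=0.0000 continue | (k=5,j=4): S=162.4559, (K−S)⁺=0.0000, hold=0.0000 ⇒ V=0.0000 continue | (k=5,j=5): S=183.5516, (K−S)⁺=0.0000, hold=0.0000 ⇒ V=0.0000 continue  boundary S*=112.6335
step 4: (k=4,j=0): S=105.9634, (K−S)⁺=16.4166, hold=15.9212 ⇒ V=16.4166 exercise | (k=4,j=1): S=119.7233, (K−S)⁺=2.6567, hold=5.3366 ⇒ V=5.3366 continue | (k=4,j=2): S=135.2700, (K−S)⁺=0.0000, hold=0.6122 ⇒ V=0.6122 continue | (k=4,j=3): S=152.8355, (K−S)⁺=0.0000, hold=0.0000 ⇒ V=0.0000 continue | (k=4,j=4): S=172.6819, (K−S)⁺=0.0000, hold=0.0000 ⇒ V=0.0000 continue  boundary S*=105.9634
step 3: (k=3,j=0): S=112.6335, (K−S)⁺=9.7465, hold=10.6338 ⇒ V=10.6338 continue | (k=3,j=1): S=127.2595, (K−S)⁺=0.0000, hold=2.8776 ⇒ V=2.8776 continue | (k=3,j=2): S=143.7848, (K−S)⁺=0.0000, hold=0.2939 ⇒ V=0.2939 continue | (k=3,j=3): S=162.4559, (K−S)⁺=0.0000, hold=0.0000 ⇒ V=0.0000 continue  boundary S*=-
step 2: (k=2,j=0): S=119.7233, (K−S)⁺=2.6567, hold=6.5892 ⇒ V=6.5892 continue | (k=2,j=1): S=135.2700, (K−S)⁺=0.0000, hold=1.5330 ⇒ V=1.5330 continue | (k=2,j=2): S=152.8355, (K−S)⁺=0.0000, hold=0.1411 ⇒ V=0.1411 continue  boundary S*=-
step 1: (k=1,j=0): S=127.2595, (K−S)⁺=0.0000, hold=3.9540 ⇒ V=3.9540 continue | (k=1,j=1): S=143.7848, (K−S)⁺=0.0000, hold=0.8087 ⇒ V=0.8087 continue  boundary S*=-
step 0: (k=0,j=0): S=135.2700, (K−S)⁺=0.0000, hold=2.3153 ⇒ V=2.3153 continue  boundary S*=-

price = 2.3153
boundary = - - - - 105.9634 112.6335
tree:
2.3153
3.9540 0.8087
6.5892 1.5330 0.1411
10.6338 2.8776 0.2939 0.0000
16.4166 5.3366 0.6122 0.0000 0.0000
22.6916 9.7465 1.2753 0.0000 0.0000 0.0000
28.5950 16.4166 2.6567 0.0000 0.0000 0.0000 0.0000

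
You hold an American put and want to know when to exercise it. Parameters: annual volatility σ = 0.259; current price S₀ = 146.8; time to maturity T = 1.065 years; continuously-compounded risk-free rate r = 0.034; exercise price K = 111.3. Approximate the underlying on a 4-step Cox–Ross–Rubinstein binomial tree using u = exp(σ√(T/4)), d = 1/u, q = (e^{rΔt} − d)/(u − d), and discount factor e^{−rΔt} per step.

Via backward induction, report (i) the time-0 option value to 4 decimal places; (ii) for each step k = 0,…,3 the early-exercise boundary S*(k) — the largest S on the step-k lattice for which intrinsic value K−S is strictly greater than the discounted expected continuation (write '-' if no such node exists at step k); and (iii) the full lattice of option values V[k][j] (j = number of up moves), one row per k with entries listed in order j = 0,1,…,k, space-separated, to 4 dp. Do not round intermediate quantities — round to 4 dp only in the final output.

price = 1.5747
boundary = - - - 98.3118
tree:
1.5747
3.1817 0.0000
6.4284 0.0000 0.0000
12.9882 0.0000 0.0000 0.0000
25.2868 0.0000 0.0000 0.0000 0.0000

Δt=0.26625  u=1.14298  d=0.87490  q=0.50056  discount=0.99099
step 4 (expiry): payoffs max(K−S,0) = 25.2868 0.0000 0.0000 0.0000 0.0000
step 3: (k=3,j=0): S=98.3118, (K−S)⁺=12.9882, hold=12.5154 ⇒ V=12.9882 exercise | (k=3,j=1): S=128.4357, (K−S)⁺=0.0000, hold=0.0000 ⇒ V=0.0000 continue | (k=3,j=2): S=167.7901, (K−S)⁺=0.0000, hold=0.0000 ⇒ V=0.0000 continue | (k=3,j=3): S=219.2031, (K−S)⁺=0.0000, hold=0.0000 ⇒ V=0.0000 continue  boundary S*=98.3118
step 2: (k=2,j=0): S=112.3688, (K−S)⁺=0.0000, hold=6.4284 ⇒ V=6.4284 continue | (k=2,j=1): S=146.8000, (K−S)⁺=0.0000, hold=0.0000 ⇒ V=0.0000 continue | (k=2,j=2): S=191.7814, (K−S)⁺=0.0000, hold=0.0000 ⇒ V=0.0000 continue  boundary S*=-
step 1: (k=1,j=0): S=128.4357, (K−S)⁺=0.0000, hold=3.1817 ⇒ V=3.1817 continue | (k=1,j=1): S=167.7901, (K−S)⁺=0.0000, hold=0.0000 ⇒ V=0.0000 continue  boundary S*=-
step 0: (k=0,j=0): S=146.8000, (K−S)⁺=0.0000, hold=1.5747 ⇒ V=1.5747 continue  boundary S*=-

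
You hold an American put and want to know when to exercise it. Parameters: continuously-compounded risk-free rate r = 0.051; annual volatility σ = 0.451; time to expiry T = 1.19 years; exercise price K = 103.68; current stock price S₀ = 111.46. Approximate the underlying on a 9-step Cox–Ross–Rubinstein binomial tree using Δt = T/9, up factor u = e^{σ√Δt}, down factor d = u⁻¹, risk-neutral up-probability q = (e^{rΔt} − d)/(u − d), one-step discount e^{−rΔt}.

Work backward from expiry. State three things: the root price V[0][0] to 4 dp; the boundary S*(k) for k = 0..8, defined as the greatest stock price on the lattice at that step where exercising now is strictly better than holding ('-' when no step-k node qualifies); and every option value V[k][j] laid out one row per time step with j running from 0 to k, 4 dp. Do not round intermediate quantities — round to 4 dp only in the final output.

params: Δt=0.13222 u=1.17821 d=0.84875 q=0.47963 e^(-rΔt)=0.99328
t_9 payoffs: 78.2045 68.3156 54.5881 35.5319 9.0787 0.0000 0.0000 0.0000 0.0000 0.0000
t_8: node(8,0) S=30.0154 payoff=73.6646 vs cont=72.9678 → 73.6646 [stop]  node(8,1) S=41.6666 payoff=62.0134 vs cont=61.3166 → 62.0134 [stop]  node(8,2) S=57.8405 payoff=45.8395 vs cont=45.1427 → 45.8395 [stop]  node(8,3) S=80.2926 payoff=23.3874 vs cont=22.6906 → 23.3874 [stop]  node(8,4) S=111.4600 payoff=0.0000 vs cont=4.6925 → 4.6925 [wait]  node(8,5) S=154.7258 payoff=0.0000 vs cont=0.0000 → 0.0000 [wait]  node(8,6) S=214.7862 payoff=0.0000 vs cont=0.0000 → 0.0000 [wait]  node(8,7) S=298.1604 payoff=0.0000 vs cont=0.0000 → 0.0000 [wait]  node(8,8) S=413.8983 payoff=0.0000 vs cont=0.0000 → 0.0000 [wait]  ⇒ S*(8)=80.2926
t_7: node(7,0) S=35.3644 payoff=68.3156 vs cont=67.6188 → 68.3156 [stop]  node(7,1) S=49.0919 payoff=54.5881 vs cont=53.8913 → 54.5881 [stop]  node(7,2) S=68.1481 payoff=35.5319 vs cont=34.8351 → 35.5319 [stop]  node(7,3) S=94.6013 payoff=9.0787 vs cont=14.3239 → 14.3239 [wait]  node(7,4) S=131.3230 payoff=0.0000 vs cont=2.4254 → 2.4254 [wait]  node(7,5) S=182.2991 payoff=0.0000 vs cont=0.0000 → 0.0000 [wait]  node(7,6) S=253.0627 payoff=0.0000 vs cont=0.0000 → 0.0000 [wait]  node(7,7) S=351.2949 payoff=0.0000 vs cont=0.0000 → 0.0000 [wait]  ⇒ S*(7)=68.1481
t_6: node(6,0) S=41.6666 payoff=62.0134 vs cont=61.3166 → 62.0134 [stop]  node(6,1) S=57.8405 payoff=45.8395 vs cont=45.1427 → 45.8395 [stop]  node(6,2) S=80.2926 payoff=23.3874 vs cont=25.1895 → 25.1895 [wait]  node(6,3) S=111.4600 payoff=0.0000 vs cont=8.5591 → 8.5591 [wait]  node(6,4) S=154.7258 payoff=0.0000 vs cont=1.2536 → 1.2536 [wait]  node(6,5) S=214.7862 payoff=0.0000 vs cont=0.0000 → 0.0000 [wait]  node(6,6) S=298.1604 payoff=0.0000 vs cont=0.0000 → 0.0000 [wait]  ⇒ S*(6)=57.8405
t_5: node(5,0) S=49.0919 payoff=54.5881 vs cont=53.8913 → 54.5881 [stop]  node(5,1) S=68.1481 payoff=35.5319 vs cont=35.6936 → 35.6936 [wait]  node(5,2) S=94.6013 payoff=9.0787 vs cont=17.0974 → 17.0974 [wait]  node(5,3) S=131.3230 payoff=0.0000 vs cont=5.0212 → 5.0212 [wait]  node(5,4) S=182.2991 payoff=0.0000 vs cont=0.6480 → 0.6480 [wait]  node(5,5) S=253.0627 payoff=0.0000 vs cont=0.0000 → 0.0000 [wait]  ⇒ S*(5)=49.0919
t_4: node(4,0) S=57.8405 payoff=45.8395 vs cont=45.2198 → 45.8395 [stop]  node(4,1) S=80.2926 payoff=23.3874 vs cont=26.5944 → 26.5944 [wait]  node(4,2) S=111.4600 payoff=0.0000 vs cont=11.2293 → 11.2293 [wait]  node(4,3) S=154.7258 payoff=0.0000 vs cont=2.9040 → 2.9040 [wait]  node(4,4) S=214.7862 payoff=0.0000 vs cont=0.3349 → 0.3349 [wait]  ⇒ S*(4)=57.8405
t_3: node(3,0) S=68.1481 payoff=35.5319 vs cont=36.3629 → 36.3629 [wait]  node(3,1) S=94.6013 payoff=9.0787 vs cont=19.0956 → 19.0956 [wait]  node(3,2) S=131.3230 payoff=0.0000 vs cont=7.1876 → 7.1876 [wait]  node(3,3) S=182.2991 payoff=0.0000 vs cont=1.6606 → 1.6606 [wait]  ⇒ S*(3)=-
t_2: node(2,0) S=80.2926 payoff=23.3874 vs cont=27.8923 → 27.8923 [wait]  node(2,1) S=111.4600 payoff=0.0000 vs cont=13.2942 → 13.2942 [wait]  node(2,2) S=154.7258 payoff=0.0000 vs cont=4.5062 → 4.5062 [wait]  ⇒ S*(2)=-
t_1: node(1,0) S=94.6013 payoff=9.0787 vs cont=20.7502 → 20.7502 [wait]  node(1,1) S=131.3230 payoff=0.0000 vs cont=9.0182 → 9.0182 [wait]  ⇒ S*(1)=-
t_0: node(0,0) S=111.4600 payoff=0.0000 vs cont=15.0216 → 15.0216 [wait]  ⇒ S*(0)=-

price = 15.0216
boundary = - - - - 57.8405 49.0919 57.8405 68.1481 80.2926
tree:
15.0216
20.7502 9.0182
27.8923 13.2942 4.5062
36.3629 19.0956 7.1876 1.6606
45.8395 26.5944 11.2293 2.9040 0.3349
54.5881 35.6936 17.0974 5.0212 0.6480 0.0000
62.0134 45.8395 25.1895 8.5591 1.2536 0.0000 0.0000
68.3156 54.5881 35.5319 14.3239 2.4254 0.0000 0.0000 0.0000
73.6646 62.0134 45.8395 23.3874 4.6925 0.0000 0.0000 0.0000 0.0000
78.2045 68.3156 54.5881 35.5319 9.0787 0.0000 0.0000 0.0000 0.0000 0.0000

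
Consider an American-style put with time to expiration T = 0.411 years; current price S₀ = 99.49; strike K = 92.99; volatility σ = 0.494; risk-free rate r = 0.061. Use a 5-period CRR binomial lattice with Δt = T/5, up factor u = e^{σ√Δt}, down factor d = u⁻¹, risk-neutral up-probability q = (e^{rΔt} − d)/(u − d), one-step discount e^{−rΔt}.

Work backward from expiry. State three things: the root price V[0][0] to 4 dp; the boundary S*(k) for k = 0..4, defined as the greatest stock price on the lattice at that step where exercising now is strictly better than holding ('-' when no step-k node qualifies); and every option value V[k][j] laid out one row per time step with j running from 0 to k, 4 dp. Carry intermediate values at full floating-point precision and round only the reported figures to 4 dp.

price = 8.6213
boundary = - - - 65.0502 74.9478
tree:
8.6213
13.2238 3.7716
19.6386 6.4771 0.9072
27.9398 10.9341 1.7612 0.0000
36.5303 18.0422 3.4194 0.0000 0.0000
43.9864 27.9398 6.6386 0.0000 0.0000 0.0000

Δt=0.08220, u=1.15215, d=0.86794, q=0.48234, disc=e^(-rΔt)=0.99500
k=5 terminal: V=max(K-S,0) → 43.9864 27.9398 6.6386 0.0000 0.0000 0.0000
k=4: j=0 S=56.4597 intr=36.5303 cont=36.0652 V=36.5303[EX]; j=1 S=74.9478 intr=18.0422 cont=17.5771 V=18.0422[EX]; j=2 S=99.4900 intr=0.0000 cont=3.4194 V=3.4194[hold]; j=3 S=132.0687 intr=0.0000 cont=0.0000 V=0.0000[hold]; j=4 S=175.3155 intr=0.0000 cont=0.0000 V=0.0000[hold]  S*(4)=74.9478
k=3: j=0 S=65.0502 intr=27.9398 cont=27.4747 V=27.9398[EX]; j=1 S=86.3514 intr=6.6386 cont=10.9341 V=10.9341[hold]; j=2 S=114.6277 intr=0.0000 cont=1.7612 V=1.7612[hold]; j=3 S=152.1633 intr=0.0000 cont=0.0000 V=0.0000[hold]  S*(3)=65.0502
k=2: j=0 S=74.9478 intr=18.0422 cont=19.6386 V=19.6386[hold]; j=1 S=99.4900 intr=0.0000 cont=6.4771 V=6.4771[hold]; j=2 S=132.0687 intr=0.0000 cont=0.9072 V=0.9072[hold]  S*(2)=-
k=1: j=0 S=86.3514 intr=6.6386 cont=13.2238 V=13.2238[hold]; j=1 S=114.6277 intr=0.0000 cont=3.7716 V=3.7716[hold]  S*(1)=-
k=0: j=0 S=99.4900 intr=0.0000 cont=8.6213 V=8.6213[hold]  S*(0)=-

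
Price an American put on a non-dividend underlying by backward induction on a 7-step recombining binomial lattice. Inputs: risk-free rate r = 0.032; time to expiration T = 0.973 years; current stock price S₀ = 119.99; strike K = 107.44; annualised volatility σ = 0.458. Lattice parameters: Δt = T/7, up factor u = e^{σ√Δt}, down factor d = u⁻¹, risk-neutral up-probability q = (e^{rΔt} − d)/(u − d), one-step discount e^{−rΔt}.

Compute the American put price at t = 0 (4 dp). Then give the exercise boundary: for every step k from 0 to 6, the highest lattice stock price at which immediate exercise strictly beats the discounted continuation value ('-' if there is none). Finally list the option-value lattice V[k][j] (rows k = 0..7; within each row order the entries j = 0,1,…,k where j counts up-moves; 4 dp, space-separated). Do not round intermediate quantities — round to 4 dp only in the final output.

price = 13.5194
boundary = - - - - 60.6057 71.8905 85.2765
tree:
13.5194
19.4056 7.0208
27.0470 10.9865 2.6225
36.3742 16.8026 4.5427 0.4857
46.8343 24.9426 7.7976 0.9212 0.0000
56.3477 35.5495 13.2375 1.7472 0.0000 0.0000
64.3677 46.8343 22.1635 3.3138 0.0000 0.0000 0.0000
71.1288 56.3477 35.5495 6.2850 0.0000 0.0000 0.0000 0.0000

params: Δt=0.13900 u=1.18620 d=0.84303 q=0.47041 e^(-rΔt)=0.99556
t_7 payoffs: 71.1288 56.3477 35.5495 6.2850 0.0000 0.0000 0.0000 0.0000
t_6: node(6,0) S=43.0723 payoff=64.3677 vs cont=63.8909 → 64.3677 [stop]  node(6,1) S=60.6057 payoff=46.8343 vs cont=46.3574 → 46.8343 [stop]  node(6,2) S=85.2765 payoff=22.1635 vs cont=21.6867 → 22.1635 [stop]  node(6,3) S=119.9900 payoff=0.0000 vs cont=3.3138 → 3.3138 [wait]  node(6,4) S=168.8343 payoff=0.0000 vs cont=0.0000 → 0.0000 [wait]  node(6,5) S=237.5617 payoff=0.0000 vs cont=0.0000 → 0.0000 [wait]  node(6,6) S=334.2660 payoff=0.0000 vs cont=0.0000 → 0.0000 [wait]  ⇒ S*(6)=85.2765
t_5: node(5,0) S=51.0923 payoff=56.3477 vs cont=55.8708 → 56.3477 [stop]  node(5,1) S=71.8905 payoff=35.5495 vs cont=35.0727 → 35.5495 [stop]  node(5,2) S=101.1550 payoff=6.2850 vs cont=13.2375 → 13.2375 [wait]  node(5,3) S=142.3321 payoff=0.0000 vs cont=1.7472 → 1.7472 [wait]  node(5,4) S=200.2713 payoff=0.0000 vs cont=0.0000 → 0.0000 [wait]  node(5,5) S=281.7957 payoff=0.0000 vs cont=0.0000 → 0.0000 [wait]  ⇒ S*(5)=71.8905
t_4: node(4,0) S=60.6057 payoff=46.8343 vs cont=46.3574 → 46.8343 [stop]  node(4,1) S=85.2765 payoff=22.1635 vs cont=24.9426 → 24.9426 [wait]  node(4,2) S=119.9900 payoff=0.0000 vs cont=7.7976 → 7.7976 [wait]  node(4,3) S=168.8343 payoff=0.0000 vs cont=0.9212 → 0.9212 [wait]  node(4,4) S=237.5617 payoff=0.0000 vs cont=0.0000 → 0.0000 [wait]  ⇒ S*(4)=60.6057
t_3: node(3,0) S=71.8905 payoff=35.5495 vs cont=36.3742 → 36.3742 [wait]  node(3,1) S=101.1550 payoff=6.2850 vs cont=16.8026 → 16.8026 [wait]  node(3,2) S=142.3321 payoff=0.0000 vs cont=4.5427 → 4.5427 [wait]  node(3,3) S=200.2713 payoff=0.0000 vs cont=0.4857 → 0.4857 [wait]  ⇒ S*(3)=-
t_2: node(2,0) S=85.2765 payoff=22.1635 vs cont=27.0470 → 27.0470 [wait]  node(2,1) S=119.9900 payoff=0.0000 vs cont=10.9865 → 10.9865 [wait]  node(2,2) S=168.8343 payoff=0.0000 vs cont=2.6225 → 2.6225 [wait]  ⇒ S*(2)=-
t_1: node(1,0) S=101.1550 payoff=6.2850 vs cont=19.4056 → 19.4056 [wait]  node(1,1) S=142.3321 payoff=0.0000 vs cont=7.0208 → 7.0208 [wait]  ⇒ S*(1)=-
t_0: node(0,0) S=119.9900 payoff=0.0000 vs cont=13.5194 → 13.5194 [wait]  ⇒ S*(0)=-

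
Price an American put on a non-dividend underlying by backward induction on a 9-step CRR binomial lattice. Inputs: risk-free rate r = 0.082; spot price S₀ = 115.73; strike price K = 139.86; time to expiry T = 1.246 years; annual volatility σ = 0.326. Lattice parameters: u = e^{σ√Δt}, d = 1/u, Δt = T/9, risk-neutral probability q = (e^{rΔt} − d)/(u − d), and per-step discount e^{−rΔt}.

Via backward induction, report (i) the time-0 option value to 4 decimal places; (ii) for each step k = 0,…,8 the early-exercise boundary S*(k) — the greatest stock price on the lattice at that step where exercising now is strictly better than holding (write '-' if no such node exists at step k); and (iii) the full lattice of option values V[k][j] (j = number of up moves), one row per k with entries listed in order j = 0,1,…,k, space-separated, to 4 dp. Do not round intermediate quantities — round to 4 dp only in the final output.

price = 27.2991
boundary = - 102.5101 90.8003 102.5101 90.8003 102.5101 90.8003 102.5101 115.7300
tree:
27.2991
37.3499 18.4997
49.0597 26.7043 11.2329
59.4318 37.3499 17.3354 5.7722
68.6192 49.0597 25.9228 9.6849 2.2395
76.7571 59.4318 37.3499 15.8054 4.1730 0.4801
83.9653 68.6192 49.0597 24.8874 7.6584 1.0046 0.0000
90.3502 76.7571 59.4318 37.3499 13.7785 2.1022 0.0000 0.0000
96.0057 83.9653 68.6192 49.0597 24.1300 4.3990 0.0000 0.0000 0.0000
101.0152 90.3502 76.7571 59.4318 37.3499 9.2052 0.0000 0.0000 0.0000 0.0000

params: Δt=0.13844 u=1.12896 d=0.88577 q=0.51666 e^(-rΔt)=0.98871
t_9 payoffs: 101.0152 90.3502 76.7571 59.4318 37.3499 9.2052 0.0000 0.0000 0.0000 0.0000
t_8: node(8,0) S=43.8543 payoff=96.0057 vs cont=94.4270 → 96.0057 [stop]  node(8,1) S=55.8947 payoff=83.9653 vs cont=82.3866 → 83.9653 [stop]  node(8,2) S=71.2408 payoff=68.6192 vs cont=67.0404 → 68.6192 [stop]  node(8,3) S=90.8003 payoff=49.0597 vs cont=47.4809 → 49.0597 [stop]  node(8,4) S=115.7300 payoff=24.1300 vs cont=22.5512 → 24.1300 [stop]  node(8,5) S=147.5042 payoff=0.0000 vs cont=4.3990 → 4.3990 [wait]  node(8,6) S=188.0022 payoff=0.0000 vs cont=0.0000 → 0.0000 [wait]  node(8,7) S=239.6191 payoff=0.0000 vs cont=0.0000 → 0.0000 [wait]  node(8,8) S=305.4077 payoff=0.0000 vs cont=0.0000 → 0.0000 [wait]  ⇒ S*(8)=115.7300
t_7: node(7,0) S=49.5098 payoff=90.3502 vs cont=88.7714 → 90.3502 [stop]  node(7,1) S=63.1029 payoff=76.7571 vs cont=75.1783 → 76.7571 [stop]  node(7,2) S=80.4282 payoff=59.4318 vs cont=57.8531 → 59.4318 [stop]  node(7,3) S=102.5101 payoff=37.3499 vs cont=35.7711 → 37.3499 [stop]  node(7,4) S=130.6548 payoff=9.2052 vs cont=13.7785 → 13.7785 [wait]  node(7,5) S=166.5266 payoff=0.0000 vs cont=2.1022 → 2.1022 [wait]  node(7,6) S=212.2473 payoff=0.0000 vs cont=0.0000 → 0.0000 [wait]  node(7,7) S=270.5209 payoff=0.0000 vs cont=0.0000 → 0.0000 [wait]  ⇒ S*(7)=102.5101
t_6: node(6,0) S=55.8947 payoff=83.9653 vs cont=82.3866 → 83.9653 [stop]  node(6,1) S=71.2408 payoff=68.6192 vs cont=67.0404 → 68.6192 [stop]  node(6,2) S=90.8003 payoff=49.0597 vs cont=47.4809 → 49.0597 [stop]  node(6,3) S=115.7300 payoff=24.1300 vs cont=24.8874 → 24.8874 [wait]  node(6,4) S=147.5042 payoff=0.0000 vs cont=7.6584 → 7.6584 [wait]  node(6,5) S=188.0022 payoff=0.0000 vs cont=1.0046 → 1.0046 [wait]  node(6,6) S=239.6191 payoff=0.0000 vs cont=0.0000 → 0.0000 [wait]  ⇒ S*(6)=90.8003
t_5: node(5,0) S=63.1029 payoff=76.7571 vs cont=75.1783 → 76.7571 [stop]  node(5,1) S=80.4282 payoff=59.4318 vs cont=57.8531 → 59.4318 [stop]  node(5,2) S=102.5101 payoff=37.3499 vs cont=36.1580 → 37.3499 [stop]  node(5,3) S=130.6548 payoff=9.2052 vs cont=15.8054 → 15.8054 [wait]  node(5,4) S=166.5266 payoff=0.0000 vs cont=4.1730 → 4.1730 [wait]  node(5,5) S=212.2473 payoff=0.0000 vs cont=0.4801 → 0.4801 [wait]  ⇒ S*(5)=102.5101
t_4: node(4,0) S=71.2408 payoff=68.6192 vs cont=67.0404 → 68.6192 [stop]  node(4,1) S=90.8003 payoff=49.0597 vs cont=47.4809 → 49.0597 [stop]  node(4,2) S=115.7300 payoff=24.1300 vs cont=25.9228 → 25.9228 [wait]  node(4,3) S=147.5042 payoff=0.0000 vs cont=9.6849 → 9.6849 [wait]  node(4,4) S=188.0022 payoff=0.0000 vs cont=2.2395 → 2.2395 [wait]  ⇒ S*(4)=90.8003
t_3: node(3,0) S=80.4282 payoff=59.4318 vs cont=57.8531 → 59.4318 [stop]  node(3,1) S=102.5101 payoff=37.3499 vs cont=36.6869 → 37.3499 [stop]  node(3,2) S=130.6548 payoff=9.2052 vs cont=17.3354 → 17.3354 [wait]  node(3,3) S=166.5266 payoff=0.0000 vs cont=5.7722 → 5.7722 [wait]  ⇒ S*(3)=102.5101
t_2: node(2,0) S=90.8003 payoff=49.0597 vs cont=47.4809 → 49.0597 [stop]  node(2,1) S=115.7300 payoff=24.1300 vs cont=26.7043 → 26.7043 [wait]  node(2,2) S=147.5042 payoff=0.0000 vs cont=11.2329 → 11.2329 [wait]  ⇒ S*(2)=90.8003
t_1: node(1,0) S=102.5101 payoff=37.3499 vs cont=37.0861 → 37.3499 [stop]  node(1,1) S=130.6548 payoff=9.2052 vs cont=18.4997 → 18.4997 [wait]  ⇒ S*(1)=102.5101
t_0: node(0,0) S=115.7300 payoff=24.1300 vs cont=27.2991 → 27.2991 [wait]  ⇒ S*(0)=-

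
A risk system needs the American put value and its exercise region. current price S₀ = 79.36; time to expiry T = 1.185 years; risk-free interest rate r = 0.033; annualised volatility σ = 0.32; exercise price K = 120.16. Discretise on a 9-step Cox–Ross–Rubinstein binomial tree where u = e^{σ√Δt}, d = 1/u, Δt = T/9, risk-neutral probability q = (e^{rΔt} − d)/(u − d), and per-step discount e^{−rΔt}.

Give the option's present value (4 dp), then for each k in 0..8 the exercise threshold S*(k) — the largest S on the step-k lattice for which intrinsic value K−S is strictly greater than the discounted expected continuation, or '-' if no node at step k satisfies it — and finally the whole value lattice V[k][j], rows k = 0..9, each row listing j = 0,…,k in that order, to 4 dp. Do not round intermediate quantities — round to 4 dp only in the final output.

Δt=0.13167  u=1.12312  d=0.89037  q=0.48971  discount=0.99566
step 9 (expiry): payoffs max(K−S,0) = 92.2507 84.9549 75.7520 64.1433 49.5000 31.0288 7.7291 0.0000 0.0000 0.0000
step 8: (k=8,j=0): S=31.3456, (K−S)⁺=88.8144, hold=88.2934 ⇒ V=88.8144 exercise | (k=8,j=1): S=39.5397, (K−S)⁺=80.6203, hold=80.0993 ⇒ V=80.6203 exercise | (k=8,j=2): S=49.8758, (K−S)⁺=70.2842, hold=69.7633 ⇒ V=70.2842 exercise | (k=8,j=3): S=62.9137, (K−S)⁺=57.2463, hold=56.7253 ⇒ V=57.2463 exercise | (k=8,j=4): S=79.3600, (K−S)⁺=40.8000, hold=40.2790 ⇒ V=40.8000 exercise | (k=8,j=5): S=100.1055, (K−S)⁺=20.0545, hold=19.5336 ⇒ V=20.0545 exercise | (k=8,j=6): S=126.2740, (K−S)⁺=0.0000, hold=3.9269 ⇒ V=3.9269 continue | (k=8,j=7): S=159.2832, (K−S)⁺=0.0000, hold=0.0000 ⇒ V=0.0000 continue | (k=8,j=8): S=200.9214, (K−S)⁺=0.0000, hold=0.0000 ⇒ V=0.0000 continue  boundary S*=100.1055
step 7: (k=7,j=0): S=35.2051, (K−S)⁺=84.9549, hold=84.4340 ⇒ V=84.9549 exercise | (k=7,j=1): S=44.4080, (K−S)⁺=75.7520, hold=75.2310 ⇒ V=75.7520 exercise | (k=7,j=2): S=56.0167, (K−S)⁺=64.1433, hold=63.6223 ⇒ V=64.1433 exercise | (k=7,j=3): S=70.6600, (K−S)⁺=49.5000, hold=48.9790 ⇒ V=49.5000 exercise | (k=7,j=4): S=89.1312, (K−S)⁺=31.0288, hold=30.5078 ⇒ V=31.0288 exercise | (k=7,j=5): S=112.4309, (K−S)⁺=7.7291, hold=12.1040 ⇒ V=12.1040 continue | (k=7,j=6): S=141.8215, (K−S)⁺=0.0000, hold=1.9952 ⇒ V=1.9952 continue | (k=7,j=7): S=178.8949, (K−S)⁺=0.0000, hold=0.0000 ⇒ V=0.0000 continue  boundary S*=89.1312
step 6: (k=6,j=0): S=39.5397, (K−S)⁺=80.6203, hold=80.0993 ⇒ V=80.6203 exercise | (k=6,j=1): S=49.8758, (K−S)⁺=70.2842, hold=69.7633 ⇒ V=70.2842 exercise | (k=6,j=2): S=62.9137, (K−S)⁺=57.2463, hold=56.7253 ⇒ V=57.2463 exercise | (k=6,j=3): S=79.3600, (K−S)⁺=40.8000, hold=40.2790 ⇒ V=40.8000 exercise | (k=6,j=4): S=100.1055, (K−S)⁺=20.0545, hold=21.6667 ⇒ V=21.6667 continue | (k=6,j=5): S=126.2740, (K−S)⁺=0.0000, hold=7.1225 ⇒ V=7.1225 continue | (k=6,j=6): S=159.2832, (K−S)⁺=0.0000, hold=1.0137 ⇒ V=1.0137 continue  boundary S*=79.3600
step 5: (k=5,j=0): S=44.4080, (K−S)⁺=75.7520, hold=75.2310 ⇒ V=75.7520 exercise | (k=5,j=1): S=56.0167, (K−S)⁺=64.1433, hold=63.6223 ⇒ V=64.1433 exercise | (k=5,j=2): S=70.6600, (K−S)⁺=49.5000, hold=48.9790 ⇒ V=49.5000 exercise | (k=5,j=3): S=89.1312, (K−S)⁺=31.0288, hold=31.2939 ⇒ V=31.2939 continue | (k=5,j=4): S=112.4309, (K−S)⁺=7.7291, hold=14.4812 ⇒ V=14.4812 continue | (k=5,j=5): S=141.8215, (K−S)⁺=0.0000, hold=4.1131 ⇒ V=4.1131 continue  boundary S*=70.6600
step 4: (k=4,j=0): S=49.8758, (K−S)⁺=70.2842, hold=69.7633 ⇒ V=70.2842 exercise | (k=4,j=1): S=62.9137, (K−S)⁺=57.2463, hold=56.7253 ⇒ V=57.2463 exercise | (k=4,j=2): S=79.3600, (K−S)⁺=40.8000, hold=40.4083 ⇒ V=40.8000 exercise | (k=4,j=3): S=100.1055, (K−S)⁺=20.0545, hold=22.9605 ⇒ V=22.9605 continue | (k=4,j=4): S=126.2740, (K−S)⁺=0.0000, hold=9.3630 ⇒ V=9.3630 continue  boundary S*=79.3600
step 3: (k=3,j=0): S=56.0167, (K−S)⁺=64.1433, hold=63.6223 ⇒ V=64.1433 exercise | (k=3,j=1): S=70.6600, (K−S)⁺=49.5000, hold=48.9790 ⇒ V=49.5000 exercise | (k=3,j=2): S=89.1312, (K−S)⁺=31.0288, hold=31.9248 ⇒ V=31.9248 continue | (k=3,j=3): S=112.4309, (K−S)⁺=7.7291, hold=16.2310 ⇒ V=16.2310 continue  boundary S*=70.6600
step 2: (k=2,j=0): S=62.9137, (K−S)⁺=57.2463, hold=56.7253 ⇒ V=57.2463 exercise | (k=2,j=1): S=79.3600, (K−S)⁺=40.8000, hold=40.7159 ⇒ V=40.8000 exercise | (k=2,j=2): S=100.1055, (K−S)⁺=20.0545, hold=24.1342 ⇒ V=24.1342 continue  boundary S*=79.3600
step 1: (k=1,j=0): S=70.6600, (K−S)⁺=49.5000, hold=48.9790 ⇒ V=49.5000 exercise | (k=1,j=1): S=89.1312, (K−S)⁺=31.0288, hold=32.4971 ⇒ V=32.4971 continue  boundary S*=70.6600
step 0: (k=0,j=0): S=79.3600, (K−S)⁺=40.8000, hold=40.9949 ⇒ V=40.9949 continue  boundary S*=-

price = 40.9949
boundary = - 70.6600 79.3600 70.6600 79.3600 70.6600 79.3600 89.1312 100.1055
tree:
40.9949
49.5000 32.4971
57.2463 40.8000 24.1342
64.1433 49.5000 31.9248 16.2310
70.2842 57.2463 40.8000 22.9605 9.3630
75.7520 64.1433 49.5000 31.2939 14.4812 4.1131
80.6203 70.2842 57.2463 40.8000 21.6667 7.1225 1.0137
84.9549 75.7520 64.1433 49.5000 31.0288 12.1040 1.9952 0.0000
88.8144 80.6203 70.2842 57.2463 40.8000 20.0545 3.9269 0.0000 0.0000
92.2507 84.9549 75.7520 64.1433 49.5000 31.0288 7.7291 0.0000 0.0000 0.0000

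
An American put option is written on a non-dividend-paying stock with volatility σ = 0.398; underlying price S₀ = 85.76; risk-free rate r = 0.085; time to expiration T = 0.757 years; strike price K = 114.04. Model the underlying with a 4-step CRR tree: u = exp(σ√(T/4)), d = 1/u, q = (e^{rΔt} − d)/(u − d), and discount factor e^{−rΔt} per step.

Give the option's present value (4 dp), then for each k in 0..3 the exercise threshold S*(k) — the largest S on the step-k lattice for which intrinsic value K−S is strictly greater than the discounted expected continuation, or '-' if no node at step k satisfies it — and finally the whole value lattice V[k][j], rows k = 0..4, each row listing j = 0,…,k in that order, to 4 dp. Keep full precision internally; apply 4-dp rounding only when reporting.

params: Δt=0.18925 u=1.18903 d=0.84102 q=0.50342 e^(-rΔt)=0.98404
t_4 payoffs: 71.1351 53.3809 28.2800 0.0000 0.0000
t_3: node(3,0) S=51.0154 payoff=63.0246 vs cont=61.2048 → 63.0246 [stop]  node(3,1) S=72.1258 payoff=41.9142 vs cont=40.0944 → 41.9142 [stop]  node(3,2) S=101.9716 payoff=12.0684 vs cont=13.8192 → 13.8192 [wait]  node(3,3) S=144.1677 payoff=0.0000 vs cont=0.0000 → 0.0000 [wait]  ⇒ S*(3)=72.1258
t_2: node(2,0) S=60.6591 payoff=53.3809 vs cont=51.5611 → 53.3809 [stop]  node(2,1) S=85.7600 payoff=28.2800 vs cont=27.3275 → 28.2800 [stop]  node(2,2) S=121.2477 payoff=0.0000 vs cont=6.7529 → 6.7529 [wait]  ⇒ S*(2)=85.7600
t_1: node(1,0) S=72.1258 payoff=41.9142 vs cont=40.0944 → 41.9142 [stop]  node(1,1) S=101.9716 payoff=12.0684 vs cont=17.1645 → 17.1645 [wait]  ⇒ S*(1)=72.1258
t_0: node(0,0) S=85.7600 payoff=28.2800 vs cont=28.9847 → 28.9847 [wait]  ⇒ S*(0)=-

price = 28.9847
boundary = - 72.1258 85.7600 72.1258
tree:
28.9847
41.9142 17.1645
53.3809 28.2800 6.7529
63.0246 41.9142 13.8192 0.0000
71.1351 53.3809 28.2800 0.0000 0.0000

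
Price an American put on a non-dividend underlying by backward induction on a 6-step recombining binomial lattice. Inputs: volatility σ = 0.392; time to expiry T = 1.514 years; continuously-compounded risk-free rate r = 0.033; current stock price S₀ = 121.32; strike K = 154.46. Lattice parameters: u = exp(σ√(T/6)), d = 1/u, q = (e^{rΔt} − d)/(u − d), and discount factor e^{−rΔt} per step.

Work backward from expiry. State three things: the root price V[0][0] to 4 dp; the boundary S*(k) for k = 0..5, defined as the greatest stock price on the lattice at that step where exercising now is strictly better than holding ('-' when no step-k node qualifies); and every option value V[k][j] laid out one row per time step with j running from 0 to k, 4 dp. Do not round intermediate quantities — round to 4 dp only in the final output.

Δt=0.25233  u=1.21764  d=0.82126  q=0.47203  discount=0.99171
step 6 (expiry): payoffs max(K−S,0) = 117.2359 99.2700 72.6331 33.1400 0.0000 0.0000 0.0000
step 5: (k=5,j=0): S=45.3255, (K−S)⁺=109.1345, hold=107.8537 ⇒ V=109.1345 exercise | (k=5,j=1): S=67.2014, (K−S)⁺=87.2586, hold=85.9778 ⇒ V=87.2586 exercise | (k=5,j=2): S=99.6356, (K−S)⁺=54.8244, hold=53.5436 ⇒ V=54.8244 exercise | (k=5,j=3): S=147.7238, (K−S)⁺=6.7362, hold=17.3520 ⇒ V=17.3520 continue | (k=5,j=4): S=219.0214, (K−S)⁺=0.0000, hold=0.0000 ⇒ V=0.0000 continue | (k=5,j=5): S=324.7301, (K−S)⁺=0.0000, hold=0.0000 ⇒ V=0.0000 continue  boundary S*=99.6356
step 4: (k=4,j=0): S=55.1900, (K−S)⁺=99.2700, hold=97.9892 ⇒ V=99.2700 exercise | (k=4,j=1): S=81.8269, (K−S)⁺=72.6331, hold=71.3522 ⇒ V=72.6331 exercise | (k=4,j=2): S=121.3200, (K−S)⁺=33.1400, hold=36.8285 ⇒ V=36.8285 continue | (k=4,j=3): S=179.8740, (K−S)⁺=0.0000, hold=9.0854 ⇒ V=9.0854 continue | (k=4,j=4): S=266.6886, (K−S)⁺=0.0000, hold=0.0000 ⇒ V=0.0000 continue  boundary S*=81.8269
step 3: (k=3,j=0): S=67.2014, (K−S)⁺=87.2586, hold=85.9778 ⇒ V=87.2586 exercise | (k=3,j=1): S=99.6356, (K−S)⁺=54.8244, hold=55.2702 ⇒ V=55.2702 continue | (k=3,j=2): S=147.7238, (K−S)⁺=6.7362, hold=23.5362 ⇒ V=23.5362 continue | (k=3,j=3): S=219.0214, (K−S)⁺=0.0000, hold=4.7571 ⇒ V=4.7571 continue  boundary S*=67.2014
step 2: (k=2,j=0): S=81.8269, (K−S)⁺=72.6331, hold=71.5609 ⇒ V=72.6331 exercise | (k=2,j=1): S=121.3200, (K−S)⁺=33.1400, hold=39.9569 ⇒ V=39.9569 continue | (k=2,j=2): S=179.8740, (K−S)⁺=0.0000, hold=14.5503 ⇒ V=14.5503 continue  boundary S*=81.8269
step 1: (k=1,j=0): S=99.6356, (K−S)⁺=54.8244, hold=56.7346 ⇒ V=56.7346 continue | (k=1,j=1): S=147.7238, (K−S)⁺=6.7362, hold=27.7324 ⇒ V=27.7324 continue  boundary S*=-
step 0: (k=0,j=0): S=121.3200, (K−S)⁺=33.1400, hold=42.6879 ⇒ V=42.6879 continue  boundary S*=-

price = 42.6879
boundary = - - 81.8269 67.2014 81.8269 99.6356
tree:
42.6879
56.7346 27.7324
72.6331 39.9569 14.5503
87.2586 55.2702 23.5362 4.7571
99.2700 72.6331 36.8285 9.0854 0.0000
109.1345 87.2586 54.8244 17.3520 0.0000 0.0000
117.2359 99.2700 72.6331 33.1400 0.0000 0.0000 0.0000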